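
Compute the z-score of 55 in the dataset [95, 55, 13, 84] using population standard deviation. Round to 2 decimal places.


Mean = (95 + 55 + 13 + 84) / 4 = 61.75
Variance = sum((x_i - mean)^2) / n = 1005.6875
Std = sqrt(1005.6875) = 31.7126
Z = (x - mean) / std
= (55 - 61.75) / 31.7126
= -6.75 / 31.7126
= -0.21

-0.21


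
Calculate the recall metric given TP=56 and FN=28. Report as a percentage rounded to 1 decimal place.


Recall = TP / (TP + FN) * 100
= 56 / (56 + 28)
= 56 / 84
= 0.6667
= 66.7%

66.7


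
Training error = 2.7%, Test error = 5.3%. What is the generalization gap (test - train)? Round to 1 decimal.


Generalization gap = test_error - train_error
= 5.3 - 2.7
= 2.6%
A moderate gap.

2.6


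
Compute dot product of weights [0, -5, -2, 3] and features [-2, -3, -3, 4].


Element-wise products:
0 * -2 = 0
-5 * -3 = 15
-2 * -3 = 6
3 * 4 = 12
Sum = 0 + 15 + 6 + 12
= 33

33


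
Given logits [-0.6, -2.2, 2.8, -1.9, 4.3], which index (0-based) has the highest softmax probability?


Softmax is a monotonic transformation, so it preserves the argmax.
We need to find the index of the maximum logit.
Index 0: -0.6
Index 1: -2.2
Index 2: 2.8
Index 3: -1.9
Index 4: 4.3
Maximum logit = 4.3 at index 4

4


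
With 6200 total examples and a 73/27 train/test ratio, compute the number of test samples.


Train samples = 6200 * 73% = 4526
Test samples = 6200 - 4526
= 1674

1674


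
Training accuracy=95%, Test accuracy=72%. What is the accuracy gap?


Gap = train_accuracy - test_accuracy
= 95 - 72
= 23%
This large gap strongly indicates overfitting.

23


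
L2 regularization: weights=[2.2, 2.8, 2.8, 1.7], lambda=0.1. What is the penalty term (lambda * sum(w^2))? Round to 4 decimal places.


Squaring each weight:
2.2^2 = 4.84
2.8^2 = 7.84
2.8^2 = 7.84
1.7^2 = 2.89
Sum of squares = 23.41
Penalty = 0.1 * 23.41 = 2.3410

2.3410


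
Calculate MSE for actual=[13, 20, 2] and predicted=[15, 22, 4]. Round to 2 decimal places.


Differences: [-2, -2, -2]
Squared errors: [4, 4, 4]
Sum of squared errors = 12
MSE = 12 / 3 = 4.00

4.00


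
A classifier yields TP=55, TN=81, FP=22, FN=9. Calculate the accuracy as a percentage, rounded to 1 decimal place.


Accuracy = (TP + TN) / (TP + TN + FP + FN) * 100
= (55 + 81) / (55 + 81 + 22 + 9)
= 136 / 167
= 0.8144
= 81.4%

81.4


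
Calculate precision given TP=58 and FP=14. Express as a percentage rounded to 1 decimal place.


Precision = TP / (TP + FP) * 100
= 58 / (58 + 14)
= 58 / 72
= 0.8056
= 80.6%

80.6


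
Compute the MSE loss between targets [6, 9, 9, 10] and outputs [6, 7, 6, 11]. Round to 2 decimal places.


Differences: [0, 2, 3, -1]
Squared errors: [0, 4, 9, 1]
Sum of squared errors = 14
MSE = 14 / 4 = 3.50

3.50


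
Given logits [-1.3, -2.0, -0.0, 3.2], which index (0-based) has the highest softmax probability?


Softmax is a monotonic transformation, so it preserves the argmax.
We need to find the index of the maximum logit.
Index 0: -1.3
Index 1: -2.0
Index 2: -0.0
Index 3: 3.2
Maximum logit = 3.2 at index 3

3


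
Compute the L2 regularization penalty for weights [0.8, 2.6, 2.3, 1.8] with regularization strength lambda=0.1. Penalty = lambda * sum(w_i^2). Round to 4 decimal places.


Squaring each weight:
0.8^2 = 0.64
2.6^2 = 6.76
2.3^2 = 5.29
1.8^2 = 3.24
Sum of squares = 15.93
Penalty = 0.1 * 15.93 = 1.5930

1.5930


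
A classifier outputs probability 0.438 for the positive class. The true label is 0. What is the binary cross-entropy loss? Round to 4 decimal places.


For y=0: Loss = -log(1-p)
= -log(1 - 0.438)
= -log(0.562)
= -(-0.5763)
= 0.5763

0.5763


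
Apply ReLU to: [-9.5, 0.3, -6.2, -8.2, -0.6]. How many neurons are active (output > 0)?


ReLU(x) = max(0, x) for each element:
ReLU(-9.5) = 0
ReLU(0.3) = 0.3
ReLU(-6.2) = 0
ReLU(-8.2) = 0
ReLU(-0.6) = 0
Active neurons (>0): 1

1


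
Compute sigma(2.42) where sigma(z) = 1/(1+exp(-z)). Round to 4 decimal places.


sigmoid(z) = 1 / (1 + exp(-z))
exp(-(2.42)) = exp(-2.42) = 0.0889
1 + 0.0889 = 1.0889
1 / 1.0889 = 0.9183

0.9183


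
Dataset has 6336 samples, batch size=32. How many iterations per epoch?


Iterations per epoch = dataset_size / batch_size
= 6336 / 32
= 198

198


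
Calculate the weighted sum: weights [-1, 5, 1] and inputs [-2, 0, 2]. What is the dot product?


Element-wise products:
-1 * -2 = 2
5 * 0 = 0
1 * 2 = 2
Sum = 2 + 0 + 2
= 4

4


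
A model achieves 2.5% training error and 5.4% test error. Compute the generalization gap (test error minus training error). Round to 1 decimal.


Generalization gap = test_error - train_error
= 5.4 - 2.5
= 2.9%
A moderate gap.

2.9


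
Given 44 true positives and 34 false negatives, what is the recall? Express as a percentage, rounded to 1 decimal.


Recall = TP / (TP + FN) * 100
= 44 / (44 + 34)
= 44 / 78
= 0.5641
= 56.4%

56.4


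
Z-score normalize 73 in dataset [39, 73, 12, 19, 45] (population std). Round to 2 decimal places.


Mean = (39 + 73 + 12 + 19 + 45) / 5 = 37.6
Variance = sum((x_i - mean)^2) / n = 462.24
Std = sqrt(462.24) = 21.4998
Z = (x - mean) / std
= (73 - 37.6) / 21.4998
= 35.4 / 21.4998
= 1.65

1.65


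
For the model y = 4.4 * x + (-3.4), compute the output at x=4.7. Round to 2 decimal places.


y = 4.4 * 4.7 + (-3.4)
= 20.68 + (-3.4)
= 17.28

17.28


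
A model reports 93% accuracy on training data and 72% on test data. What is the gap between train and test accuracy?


Gap = train_accuracy - test_accuracy
= 93 - 72
= 21%
This large gap strongly indicates overfitting.

21


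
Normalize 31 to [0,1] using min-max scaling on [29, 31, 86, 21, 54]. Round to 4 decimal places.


Min = 21, Max = 86
Range = 86 - 21 = 65
Scaled = (x - min) / (max - min)
= (31 - 21) / 65
= 10 / 65
= 0.1538

0.1538


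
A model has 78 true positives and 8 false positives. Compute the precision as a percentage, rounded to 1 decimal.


Precision = TP / (TP + FP) * 100
= 78 / (78 + 8)
= 78 / 86
= 0.907
= 90.7%

90.7


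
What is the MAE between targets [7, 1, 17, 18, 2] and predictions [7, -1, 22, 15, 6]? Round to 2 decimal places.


Absolute errors: [0, 2, 5, 3, 4]
Sum of absolute errors = 14
MAE = 14 / 5 = 2.80

2.80


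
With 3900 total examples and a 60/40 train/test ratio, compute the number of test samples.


Train samples = 3900 * 60% = 2340
Test samples = 3900 - 2340
= 1560

1560


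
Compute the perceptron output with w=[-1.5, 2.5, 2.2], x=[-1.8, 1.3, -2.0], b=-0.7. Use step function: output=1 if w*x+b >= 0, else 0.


z = w . x + b
= -1.5*-1.8 + 2.5*1.3 + 2.2*-2.0 + -0.7
= 2.7 + 3.25 + -4.4 + -0.7
= 1.55 + -0.7
= 0.85
Since z = 0.85 >= 0, output = 1

1


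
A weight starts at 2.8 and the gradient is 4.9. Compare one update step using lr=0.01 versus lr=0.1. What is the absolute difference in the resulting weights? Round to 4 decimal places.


With lr=0.01: w_new = 2.8 - 0.01 * 4.9 = 2.751
With lr=0.1: w_new = 2.8 - 0.1 * 4.9 = 2.31
Absolute difference = |2.751 - 2.31|
= 0.4410

0.4410


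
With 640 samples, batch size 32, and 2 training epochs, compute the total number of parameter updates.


Iterations per epoch = 640 / 32 = 20
Total updates = iterations_per_epoch * epochs
= 20 * 2
= 40

40


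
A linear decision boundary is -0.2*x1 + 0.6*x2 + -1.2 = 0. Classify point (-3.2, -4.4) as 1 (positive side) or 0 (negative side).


Compute -0.2 * -3.2 + 0.6 * -4.4 + -1.2
= 0.64 + -2.64 + -1.2
= -3.2
Since -3.2 < 0, the point is on the negative side.

0


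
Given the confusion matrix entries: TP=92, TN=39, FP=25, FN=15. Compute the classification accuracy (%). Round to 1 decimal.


Accuracy = (TP + TN) / (TP + TN + FP + FN) * 100
= (92 + 39) / (92 + 39 + 25 + 15)
= 131 / 171
= 0.7661
= 76.6%

76.6


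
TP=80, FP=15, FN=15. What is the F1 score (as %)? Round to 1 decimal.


Precision = TP / (TP + FP) = 80 / 95 = 0.8421
Recall = TP / (TP + FN) = 80 / 95 = 0.8421
F1 = 2 * P * R / (P + R)
= 2 * 0.8421 * 0.8421 / (0.8421 + 0.8421)
= 1.4183 / 1.6842
= 0.8421
As percentage: 84.2%

84.2


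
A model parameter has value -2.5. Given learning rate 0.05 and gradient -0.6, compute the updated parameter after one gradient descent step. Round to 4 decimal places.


w_new = w_old - lr * gradient
= -2.5 - 0.05 * -0.6
= -2.5 - (-0.03)
= -2.4700

-2.4700


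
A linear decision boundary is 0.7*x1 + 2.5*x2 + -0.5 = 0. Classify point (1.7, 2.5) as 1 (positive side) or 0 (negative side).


Compute 0.7 * 1.7 + 2.5 * 2.5 + -0.5
= 1.19 + 6.25 + -0.5
= 6.94
Since 6.94 >= 0, the point is on the positive side.

1


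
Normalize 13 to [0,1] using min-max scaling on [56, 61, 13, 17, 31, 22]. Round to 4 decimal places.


Min = 13, Max = 61
Range = 61 - 13 = 48
Scaled = (x - min) / (max - min)
= (13 - 13) / 48
= 0 / 48
= 0.0000

0.0000


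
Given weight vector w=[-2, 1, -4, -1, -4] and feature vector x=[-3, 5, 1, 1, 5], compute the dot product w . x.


Element-wise products:
-2 * -3 = 6
1 * 5 = 5
-4 * 1 = -4
-1 * 1 = -1
-4 * 5 = -20
Sum = 6 + 5 + -4 + -1 + -20
= -14

-14


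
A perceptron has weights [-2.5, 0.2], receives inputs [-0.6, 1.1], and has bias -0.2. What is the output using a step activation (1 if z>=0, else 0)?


z = w . x + b
= -2.5*-0.6 + 0.2*1.1 + -0.2
= 1.5 + 0.22 + -0.2
= 1.72 + -0.2
= 1.52
Since z = 1.52 >= 0, output = 1

1


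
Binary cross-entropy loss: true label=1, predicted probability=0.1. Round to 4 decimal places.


For y=1: Loss = -log(p)
= -log(0.1)
= -(-2.3026)
= 2.3026

2.3026


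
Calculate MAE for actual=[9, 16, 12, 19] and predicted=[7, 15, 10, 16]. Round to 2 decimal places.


Absolute errors: [2, 1, 2, 3]
Sum of absolute errors = 8
MAE = 8 / 4 = 2.00

2.00


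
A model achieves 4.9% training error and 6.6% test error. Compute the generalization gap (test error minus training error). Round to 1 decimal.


Generalization gap = test_error - train_error
= 6.6 - 4.9
= 1.7%
A small gap suggests good generalization.

1.7


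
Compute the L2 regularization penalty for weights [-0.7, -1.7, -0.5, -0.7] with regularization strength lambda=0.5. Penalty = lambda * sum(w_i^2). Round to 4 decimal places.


Squaring each weight:
(-0.7)^2 = 0.49
(-1.7)^2 = 2.89
(-0.5)^2 = 0.25
(-0.7)^2 = 0.49
Sum of squares = 4.12
Penalty = 0.5 * 4.12 = 2.0600

2.0600


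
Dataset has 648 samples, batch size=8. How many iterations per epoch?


Iterations per epoch = dataset_size / batch_size
= 648 / 8
= 81

81


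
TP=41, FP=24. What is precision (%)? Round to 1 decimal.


Precision = TP / (TP + FP) * 100
= 41 / (41 + 24)
= 41 / 65
= 0.6308
= 63.1%

63.1


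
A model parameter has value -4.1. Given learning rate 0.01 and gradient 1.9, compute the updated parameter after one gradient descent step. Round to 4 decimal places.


w_new = w_old - lr * gradient
= -4.1 - 0.01 * 1.9
= -4.1 - (0.019)
= -4.1190

-4.1190


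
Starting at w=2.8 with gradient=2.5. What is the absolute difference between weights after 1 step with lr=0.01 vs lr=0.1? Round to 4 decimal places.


With lr=0.01: w_new = 2.8 - 0.01 * 2.5 = 2.775
With lr=0.1: w_new = 2.8 - 0.1 * 2.5 = 2.55
Absolute difference = |2.775 - 2.55|
= 0.2250

0.2250


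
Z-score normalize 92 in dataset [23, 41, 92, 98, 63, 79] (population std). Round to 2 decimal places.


Mean = (23 + 41 + 92 + 98 + 63 + 79) / 6 = 66.0
Variance = sum((x_i - mean)^2) / n = 725.3333
Std = sqrt(725.3333) = 26.932
Z = (x - mean) / std
= (92 - 66.0) / 26.932
= 26.0 / 26.932
= 0.97

0.97


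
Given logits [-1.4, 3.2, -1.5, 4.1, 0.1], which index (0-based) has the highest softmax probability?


Softmax is a monotonic transformation, so it preserves the argmax.
We need to find the index of the maximum logit.
Index 0: -1.4
Index 1: 3.2
Index 2: -1.5
Index 3: 4.1
Index 4: 0.1
Maximum logit = 4.1 at index 3

3


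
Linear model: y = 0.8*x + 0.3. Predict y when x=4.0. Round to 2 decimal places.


y = 0.8 * 4.0 + (0.3)
= 3.2 + (0.3)
= 3.50

3.50


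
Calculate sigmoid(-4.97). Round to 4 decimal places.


sigmoid(z) = 1 / (1 + exp(-z))
exp(-(-4.97)) = exp(4.97) = 144.0269
1 + 144.0269 = 145.0269
1 / 145.0269 = 0.0069

0.0069


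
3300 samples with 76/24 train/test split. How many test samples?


Train samples = 3300 * 76% = 2508
Test samples = 3300 - 2508
= 792

792


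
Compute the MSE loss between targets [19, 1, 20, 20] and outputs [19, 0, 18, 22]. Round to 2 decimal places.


Differences: [0, 1, 2, -2]
Squared errors: [0, 1, 4, 4]
Sum of squared errors = 9
MSE = 9 / 4 = 2.25

2.25


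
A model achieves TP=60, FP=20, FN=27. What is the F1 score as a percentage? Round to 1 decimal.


Precision = TP / (TP + FP) = 60 / 80 = 0.75
Recall = TP / (TP + FN) = 60 / 87 = 0.6897
F1 = 2 * P * R / (P + R)
= 2 * 0.75 * 0.6897 / (0.75 + 0.6897)
= 1.0345 / 1.4397
= 0.7186
As percentage: 71.9%

71.9


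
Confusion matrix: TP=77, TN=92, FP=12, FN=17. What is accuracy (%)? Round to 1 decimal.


Accuracy = (TP + TN) / (TP + TN + FP + FN) * 100
= (77 + 92) / (77 + 92 + 12 + 17)
= 169 / 198
= 0.8535
= 85.4%

85.4


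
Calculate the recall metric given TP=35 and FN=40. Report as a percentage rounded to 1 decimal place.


Recall = TP / (TP + FN) * 100
= 35 / (35 + 40)
= 35 / 75
= 0.4667
= 46.7%

46.7


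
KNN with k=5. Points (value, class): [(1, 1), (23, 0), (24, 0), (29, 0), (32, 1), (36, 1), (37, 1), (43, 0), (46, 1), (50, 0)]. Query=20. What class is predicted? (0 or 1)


Distances from query 20:
Point 23 (class 0): distance = 3
Point 24 (class 0): distance = 4
Point 29 (class 0): distance = 9
Point 32 (class 1): distance = 12
Point 36 (class 1): distance = 16
K=5 nearest neighbors: classes = [0, 0, 0, 1, 1]
Votes for class 1: 2 / 5
Majority vote => class 0

0


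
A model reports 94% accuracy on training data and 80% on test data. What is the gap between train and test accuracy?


Gap = train_accuracy - test_accuracy
= 94 - 80
= 14%
This gap suggests the model is overfitting.

14


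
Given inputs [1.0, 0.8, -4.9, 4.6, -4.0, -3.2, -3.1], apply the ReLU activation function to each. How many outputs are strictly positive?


ReLU(x) = max(0, x) for each element:
ReLU(1.0) = 1.0
ReLU(0.8) = 0.8
ReLU(-4.9) = 0
ReLU(4.6) = 4.6
ReLU(-4.0) = 0
ReLU(-3.2) = 0
ReLU(-3.1) = 0
Active neurons (>0): 3

3


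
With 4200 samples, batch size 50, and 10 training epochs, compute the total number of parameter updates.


Iterations per epoch = 4200 / 50 = 84
Total updates = iterations_per_epoch * epochs
= 84 * 10
= 840

840


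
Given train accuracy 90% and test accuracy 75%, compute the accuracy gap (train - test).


Gap = train_accuracy - test_accuracy
= 90 - 75
= 15%
This gap suggests the model is overfitting.

15


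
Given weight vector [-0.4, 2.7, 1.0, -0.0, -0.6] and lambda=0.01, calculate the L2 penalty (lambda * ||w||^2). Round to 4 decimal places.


Squaring each weight:
(-0.4)^2 = 0.16
2.7^2 = 7.29
1.0^2 = 1.0
(-0.0)^2 = 0.0
(-0.6)^2 = 0.36
Sum of squares = 8.81
Penalty = 0.01 * 8.81 = 0.0881

0.0881


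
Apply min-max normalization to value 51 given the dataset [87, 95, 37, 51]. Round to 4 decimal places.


Min = 37, Max = 95
Range = 95 - 37 = 58
Scaled = (x - min) / (max - min)
= (51 - 37) / 58
= 14 / 58
= 0.2414

0.2414


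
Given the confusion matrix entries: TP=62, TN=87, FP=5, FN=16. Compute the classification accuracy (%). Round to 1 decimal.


Accuracy = (TP + TN) / (TP + TN + FP + FN) * 100
= (62 + 87) / (62 + 87 + 5 + 16)
= 149 / 170
= 0.8765
= 87.6%

87.6


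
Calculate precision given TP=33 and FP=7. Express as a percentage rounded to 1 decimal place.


Precision = TP / (TP + FP) * 100
= 33 / (33 + 7)
= 33 / 40
= 0.825
= 82.5%

82.5


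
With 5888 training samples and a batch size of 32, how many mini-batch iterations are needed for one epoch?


Iterations per epoch = dataset_size / batch_size
= 5888 / 32
= 184

184


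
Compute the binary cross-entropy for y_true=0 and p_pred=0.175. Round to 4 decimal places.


For y=0: Loss = -log(1-p)
= -log(1 - 0.175)
= -log(0.825)
= -(-0.1924)
= 0.1924

0.1924


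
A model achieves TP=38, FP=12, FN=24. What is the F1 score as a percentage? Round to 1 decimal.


Precision = TP / (TP + FP) = 38 / 50 = 0.76
Recall = TP / (TP + FN) = 38 / 62 = 0.6129
F1 = 2 * P * R / (P + R)
= 2 * 0.76 * 0.6129 / (0.76 + 0.6129)
= 0.9316 / 1.3729
= 0.6786
As percentage: 67.9%

67.9


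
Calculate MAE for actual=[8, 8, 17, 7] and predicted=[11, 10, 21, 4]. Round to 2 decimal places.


Absolute errors: [3, 2, 4, 3]
Sum of absolute errors = 12
MAE = 12 / 4 = 3.00

3.00


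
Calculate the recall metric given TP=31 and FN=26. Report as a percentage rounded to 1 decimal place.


Recall = TP / (TP + FN) * 100
= 31 / (31 + 26)
= 31 / 57
= 0.5439
= 54.4%

54.4


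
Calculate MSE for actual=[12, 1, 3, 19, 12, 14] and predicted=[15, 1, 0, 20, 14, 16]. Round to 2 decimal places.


Differences: [-3, 0, 3, -1, -2, -2]
Squared errors: [9, 0, 9, 1, 4, 4]
Sum of squared errors = 27
MSE = 27 / 6 = 4.50

4.50


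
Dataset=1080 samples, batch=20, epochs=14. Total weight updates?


Iterations per epoch = 1080 / 20 = 54
Total updates = iterations_per_epoch * epochs
= 54 * 14
= 756

756


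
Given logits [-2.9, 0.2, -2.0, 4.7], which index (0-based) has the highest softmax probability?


Softmax is a monotonic transformation, so it preserves the argmax.
We need to find the index of the maximum logit.
Index 0: -2.9
Index 1: 0.2
Index 2: -2.0
Index 3: 4.7
Maximum logit = 4.7 at index 3

3


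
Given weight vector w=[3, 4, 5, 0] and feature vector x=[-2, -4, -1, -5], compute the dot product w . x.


Element-wise products:
3 * -2 = -6
4 * -4 = -16
5 * -1 = -5
0 * -5 = 0
Sum = -6 + -16 + -5 + 0
= -27

-27


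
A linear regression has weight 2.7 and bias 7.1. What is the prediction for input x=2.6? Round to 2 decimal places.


y = 2.7 * 2.6 + (7.1)
= 7.02 + (7.1)
= 14.12

14.12


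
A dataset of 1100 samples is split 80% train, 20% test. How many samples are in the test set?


Train samples = 1100 * 80% = 880
Test samples = 1100 - 880
= 220

220


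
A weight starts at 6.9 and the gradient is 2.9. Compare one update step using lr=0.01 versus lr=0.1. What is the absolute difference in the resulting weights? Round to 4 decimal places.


With lr=0.01: w_new = 6.9 - 0.01 * 2.9 = 6.871
With lr=0.1: w_new = 6.9 - 0.1 * 2.9 = 6.61
Absolute difference = |6.871 - 6.61|
= 0.2610

0.2610


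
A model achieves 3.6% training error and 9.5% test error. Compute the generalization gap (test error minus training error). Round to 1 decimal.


Generalization gap = test_error - train_error
= 9.5 - 3.6
= 5.9%
A moderate gap.

5.9


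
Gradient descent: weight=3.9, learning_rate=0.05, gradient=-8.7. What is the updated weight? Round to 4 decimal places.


w_new = w_old - lr * gradient
= 3.9 - 0.05 * -8.7
= 3.9 - (-0.435)
= 4.3350

4.3350


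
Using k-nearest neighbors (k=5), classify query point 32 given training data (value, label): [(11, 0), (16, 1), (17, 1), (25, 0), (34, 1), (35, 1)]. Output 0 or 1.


Distances from query 32:
Point 34 (class 1): distance = 2
Point 35 (class 1): distance = 3
Point 25 (class 0): distance = 7
Point 17 (class 1): distance = 15
Point 16 (class 1): distance = 16
K=5 nearest neighbors: classes = [1, 1, 0, 1, 1]
Votes for class 1: 4 / 5
Majority vote => class 1

1


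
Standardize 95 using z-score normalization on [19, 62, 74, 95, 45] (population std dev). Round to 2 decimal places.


Mean = (19 + 62 + 74 + 95 + 45) / 5 = 59.0
Variance = sum((x_i - mean)^2) / n = 665.2
Std = sqrt(665.2) = 25.7915
Z = (x - mean) / std
= (95 - 59.0) / 25.7915
= 36.0 / 25.7915
= 1.40

1.40


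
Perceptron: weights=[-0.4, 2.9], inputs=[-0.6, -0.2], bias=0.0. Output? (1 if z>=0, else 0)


z = w . x + b
= -0.4*-0.6 + 2.9*-0.2 + 0.0
= 0.24 + -0.58 + 0.0
= -0.34 + 0.0
= -0.34
Since z = -0.34 < 0, output = 0

0


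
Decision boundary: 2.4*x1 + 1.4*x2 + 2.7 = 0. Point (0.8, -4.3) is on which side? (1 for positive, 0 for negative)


Compute 2.4 * 0.8 + 1.4 * -4.3 + 2.7
= 1.92 + -6.02 + 2.7
= -1.4
Since -1.4 < 0, the point is on the negative side.

0


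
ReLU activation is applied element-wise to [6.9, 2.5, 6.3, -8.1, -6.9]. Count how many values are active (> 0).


ReLU(x) = max(0, x) for each element:
ReLU(6.9) = 6.9
ReLU(2.5) = 2.5
ReLU(6.3) = 6.3
ReLU(-8.1) = 0
ReLU(-6.9) = 0
Active neurons (>0): 3

3


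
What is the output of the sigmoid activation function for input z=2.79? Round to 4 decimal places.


sigmoid(z) = 1 / (1 + exp(-z))
exp(-(2.79)) = exp(-2.79) = 0.0614
1 + 0.0614 = 1.0614
1 / 1.0614 = 0.9421

0.9421


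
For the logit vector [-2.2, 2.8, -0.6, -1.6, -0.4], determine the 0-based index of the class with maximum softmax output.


Softmax is a monotonic transformation, so it preserves the argmax.
We need to find the index of the maximum logit.
Index 0: -2.2
Index 1: 2.8
Index 2: -0.6
Index 3: -1.6
Index 4: -0.4
Maximum logit = 2.8 at index 1

1


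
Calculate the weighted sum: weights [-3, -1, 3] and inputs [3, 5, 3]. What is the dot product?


Element-wise products:
-3 * 3 = -9
-1 * 5 = -5
3 * 3 = 9
Sum = -9 + -5 + 9
= -5

-5


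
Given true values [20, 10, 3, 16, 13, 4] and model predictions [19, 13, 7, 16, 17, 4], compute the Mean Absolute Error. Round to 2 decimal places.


Absolute errors: [1, 3, 4, 0, 4, 0]
Sum of absolute errors = 12
MAE = 12 / 6 = 2.00

2.00


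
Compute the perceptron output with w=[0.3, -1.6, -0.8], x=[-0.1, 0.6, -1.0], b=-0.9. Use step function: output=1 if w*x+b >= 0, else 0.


z = w . x + b
= 0.3*-0.1 + -1.6*0.6 + -0.8*-1.0 + -0.9
= -0.03 + -0.96 + 0.8 + -0.9
= -0.19 + -0.9
= -1.09
Since z = -1.09 < 0, output = 0

0


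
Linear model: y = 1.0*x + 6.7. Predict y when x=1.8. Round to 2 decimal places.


y = 1.0 * 1.8 + (6.7)
= 1.8 + (6.7)
= 8.50

8.50


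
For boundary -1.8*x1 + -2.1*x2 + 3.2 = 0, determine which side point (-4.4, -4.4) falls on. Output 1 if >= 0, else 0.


Compute -1.8 * -4.4 + -2.1 * -4.4 + 3.2
= 7.92 + 9.24 + 3.2
= 20.36
Since 20.36 >= 0, the point is on the positive side.

1


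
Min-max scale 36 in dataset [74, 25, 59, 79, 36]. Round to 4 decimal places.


Min = 25, Max = 79
Range = 79 - 25 = 54
Scaled = (x - min) / (max - min)
= (36 - 25) / 54
= 11 / 54
= 0.2037

0.2037


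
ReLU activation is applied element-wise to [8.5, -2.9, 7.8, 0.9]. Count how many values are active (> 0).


ReLU(x) = max(0, x) for each element:
ReLU(8.5) = 8.5
ReLU(-2.9) = 0
ReLU(7.8) = 7.8
ReLU(0.9) = 0.9
Active neurons (>0): 3

3


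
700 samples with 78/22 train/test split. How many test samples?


Train samples = 700 * 78% = 546
Test samples = 700 - 546
= 154

154


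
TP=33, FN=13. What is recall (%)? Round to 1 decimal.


Recall = TP / (TP + FN) * 100
= 33 / (33 + 13)
= 33 / 46
= 0.7174
= 71.7%

71.7


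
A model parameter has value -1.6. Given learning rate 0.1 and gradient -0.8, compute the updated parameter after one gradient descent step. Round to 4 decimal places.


w_new = w_old - lr * gradient
= -1.6 - 0.1 * -0.8
= -1.6 - (-0.08)
= -1.5200

-1.5200


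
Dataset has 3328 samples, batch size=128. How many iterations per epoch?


Iterations per epoch = dataset_size / batch_size
= 3328 / 128
= 26

26


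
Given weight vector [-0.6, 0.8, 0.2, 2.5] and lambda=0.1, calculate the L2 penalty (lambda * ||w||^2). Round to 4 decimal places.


Squaring each weight:
(-0.6)^2 = 0.36
0.8^2 = 0.64
0.2^2 = 0.04
2.5^2 = 6.25
Sum of squares = 7.29
Penalty = 0.1 * 7.29 = 0.7290

0.7290


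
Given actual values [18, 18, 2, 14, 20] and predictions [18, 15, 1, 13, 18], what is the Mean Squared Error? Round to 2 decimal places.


Differences: [0, 3, 1, 1, 2]
Squared errors: [0, 9, 1, 1, 4]
Sum of squared errors = 15
MSE = 15 / 5 = 3.00

3.00


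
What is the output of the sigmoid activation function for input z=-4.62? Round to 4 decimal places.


sigmoid(z) = 1 / (1 + exp(-z))
exp(-(-4.62)) = exp(4.62) = 101.494
1 + 101.494 = 102.494
1 / 102.494 = 0.0098

0.0098


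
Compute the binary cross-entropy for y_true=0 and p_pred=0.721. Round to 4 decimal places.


For y=0: Loss = -log(1-p)
= -log(1 - 0.721)
= -log(0.279)
= -(-1.2765)
= 1.2765

1.2765


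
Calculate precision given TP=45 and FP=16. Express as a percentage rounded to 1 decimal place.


Precision = TP / (TP + FP) * 100
= 45 / (45 + 16)
= 45 / 61
= 0.7377
= 73.8%

73.8


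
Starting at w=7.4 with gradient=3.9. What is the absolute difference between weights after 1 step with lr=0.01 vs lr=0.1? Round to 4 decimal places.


With lr=0.01: w_new = 7.4 - 0.01 * 3.9 = 7.361
With lr=0.1: w_new = 7.4 - 0.1 * 3.9 = 7.01
Absolute difference = |7.361 - 7.01|
= 0.3510

0.3510


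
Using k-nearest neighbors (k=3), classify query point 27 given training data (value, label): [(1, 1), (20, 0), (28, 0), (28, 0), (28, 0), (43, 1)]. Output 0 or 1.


Distances from query 27:
Point 28 (class 0): distance = 1
Point 28 (class 0): distance = 1
Point 28 (class 0): distance = 1
K=3 nearest neighbors: classes = [0, 0, 0]
Votes for class 1: 0 / 3
Majority vote => class 0

0


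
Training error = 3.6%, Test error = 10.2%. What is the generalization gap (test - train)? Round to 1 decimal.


Generalization gap = test_error - train_error
= 10.2 - 3.6
= 6.6%
A moderate gap.

6.6


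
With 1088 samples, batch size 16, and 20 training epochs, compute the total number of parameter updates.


Iterations per epoch = 1088 / 16 = 68
Total updates = iterations_per_epoch * epochs
= 68 * 20
= 1360

1360


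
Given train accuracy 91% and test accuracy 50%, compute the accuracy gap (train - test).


Gap = train_accuracy - test_accuracy
= 91 - 50
= 41%
This large gap strongly indicates overfitting.

41


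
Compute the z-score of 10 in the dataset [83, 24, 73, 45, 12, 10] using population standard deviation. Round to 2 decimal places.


Mean = (83 + 24 + 73 + 45 + 12 + 10) / 6 = 41.1667
Variance = sum((x_i - mean)^2) / n = 815.8056
Std = sqrt(815.8056) = 28.5623
Z = (x - mean) / std
= (10 - 41.1667) / 28.5623
= -31.1667 / 28.5623
= -1.09

-1.09


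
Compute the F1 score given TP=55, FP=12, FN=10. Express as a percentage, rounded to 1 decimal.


Precision = TP / (TP + FP) = 55 / 67 = 0.8209
Recall = TP / (TP + FN) = 55 / 65 = 0.8462
F1 = 2 * P * R / (P + R)
= 2 * 0.8209 * 0.8462 / (0.8209 + 0.8462)
= 1.3892 / 1.667
= 0.8333
As percentage: 83.3%

83.3


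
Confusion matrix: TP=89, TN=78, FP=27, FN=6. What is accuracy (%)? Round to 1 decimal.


Accuracy = (TP + TN) / (TP + TN + FP + FN) * 100
= (89 + 78) / (89 + 78 + 27 + 6)
= 167 / 200
= 0.835
= 83.5%

83.5


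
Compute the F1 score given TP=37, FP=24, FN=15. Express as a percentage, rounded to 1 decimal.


Precision = TP / (TP + FP) = 37 / 61 = 0.6066
Recall = TP / (TP + FN) = 37 / 52 = 0.7115
F1 = 2 * P * R / (P + R)
= 2 * 0.6066 * 0.7115 / (0.6066 + 0.7115)
= 0.8632 / 1.3181
= 0.6549
As percentage: 65.5%

65.5


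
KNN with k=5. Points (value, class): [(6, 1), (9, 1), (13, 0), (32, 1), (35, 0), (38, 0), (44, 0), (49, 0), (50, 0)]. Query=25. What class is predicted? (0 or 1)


Distances from query 25:
Point 32 (class 1): distance = 7
Point 35 (class 0): distance = 10
Point 13 (class 0): distance = 12
Point 38 (class 0): distance = 13
Point 9 (class 1): distance = 16
K=5 nearest neighbors: classes = [1, 0, 0, 0, 1]
Votes for class 1: 2 / 5
Majority vote => class 0

0


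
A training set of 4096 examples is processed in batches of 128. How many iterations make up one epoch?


Iterations per epoch = dataset_size / batch_size
= 4096 / 128
= 32

32


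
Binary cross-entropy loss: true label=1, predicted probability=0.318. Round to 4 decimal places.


For y=1: Loss = -log(p)
= -log(0.318)
= -(-1.1457)
= 1.1457

1.1457


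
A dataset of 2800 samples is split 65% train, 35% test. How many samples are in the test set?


Train samples = 2800 * 65% = 1820
Test samples = 2800 - 1820
= 980

980


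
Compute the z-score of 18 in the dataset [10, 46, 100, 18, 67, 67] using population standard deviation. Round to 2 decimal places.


Mean = (10 + 46 + 100 + 18 + 67 + 67) / 6 = 51.3333
Variance = sum((x_i - mean)^2) / n = 951.2222
Std = sqrt(951.2222) = 30.8419
Z = (x - mean) / std
= (18 - 51.3333) / 30.8419
= -33.3333 / 30.8419
= -1.08

-1.08


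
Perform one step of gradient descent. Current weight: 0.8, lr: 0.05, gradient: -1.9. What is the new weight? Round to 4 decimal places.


w_new = w_old - lr * gradient
= 0.8 - 0.05 * -1.9
= 0.8 - (-0.095)
= 0.8950

0.8950


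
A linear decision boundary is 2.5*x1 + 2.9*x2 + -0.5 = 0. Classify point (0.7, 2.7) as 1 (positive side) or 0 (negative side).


Compute 2.5 * 0.7 + 2.9 * 2.7 + -0.5
= 1.75 + 7.83 + -0.5
= 9.08
Since 9.08 >= 0, the point is on the positive side.

1


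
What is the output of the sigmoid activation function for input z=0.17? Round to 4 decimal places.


sigmoid(z) = 1 / (1 + exp(-z))
exp(-(0.17)) = exp(-0.17) = 0.8437
1 + 0.8437 = 1.8437
1 / 1.8437 = 0.5424

0.5424


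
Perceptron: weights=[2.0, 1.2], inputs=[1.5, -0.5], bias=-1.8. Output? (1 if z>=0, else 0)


z = w . x + b
= 2.0*1.5 + 1.2*-0.5 + -1.8
= 3.0 + -0.6 + -1.8
= 2.4 + -1.8
= 0.6
Since z = 0.6 >= 0, output = 1

1


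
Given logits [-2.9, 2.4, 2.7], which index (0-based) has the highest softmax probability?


Softmax is a monotonic transformation, so it preserves the argmax.
We need to find the index of the maximum logit.
Index 0: -2.9
Index 1: 2.4
Index 2: 2.7
Maximum logit = 2.7 at index 2

2


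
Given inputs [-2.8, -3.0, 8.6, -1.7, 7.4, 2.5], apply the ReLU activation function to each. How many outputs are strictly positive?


ReLU(x) = max(0, x) for each element:
ReLU(-2.8) = 0
ReLU(-3.0) = 0
ReLU(8.6) = 8.6
ReLU(-1.7) = 0
ReLU(7.4) = 7.4
ReLU(2.5) = 2.5
Active neurons (>0): 3

3


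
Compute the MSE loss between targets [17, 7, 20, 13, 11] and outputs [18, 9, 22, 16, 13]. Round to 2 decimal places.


Differences: [-1, -2, -2, -3, -2]
Squared errors: [1, 4, 4, 9, 4]
Sum of squared errors = 22
MSE = 22 / 5 = 4.40

4.40


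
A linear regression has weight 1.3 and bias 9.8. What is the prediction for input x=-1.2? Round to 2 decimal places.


y = 1.3 * -1.2 + (9.8)
= -1.56 + (9.8)
= 8.24

8.24


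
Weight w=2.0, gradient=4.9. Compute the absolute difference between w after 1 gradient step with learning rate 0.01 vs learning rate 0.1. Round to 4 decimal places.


With lr=0.01: w_new = 2.0 - 0.01 * 4.9 = 1.951
With lr=0.1: w_new = 2.0 - 0.1 * 4.9 = 1.51
Absolute difference = |1.951 - 1.51|
= 0.4410

0.4410


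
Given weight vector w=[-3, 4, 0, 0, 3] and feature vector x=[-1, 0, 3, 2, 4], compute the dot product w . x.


Element-wise products:
-3 * -1 = 3
4 * 0 = 0
0 * 3 = 0
0 * 2 = 0
3 * 4 = 12
Sum = 3 + 0 + 0 + 0 + 12
= 15

15


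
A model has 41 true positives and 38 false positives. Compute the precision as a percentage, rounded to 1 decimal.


Precision = TP / (TP + FP) * 100
= 41 / (41 + 38)
= 41 / 79
= 0.519
= 51.9%

51.9


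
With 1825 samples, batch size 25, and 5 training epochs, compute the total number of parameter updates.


Iterations per epoch = 1825 / 25 = 73
Total updates = iterations_per_epoch * epochs
= 73 * 5
= 365

365


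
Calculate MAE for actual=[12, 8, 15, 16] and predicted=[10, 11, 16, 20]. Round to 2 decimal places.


Absolute errors: [2, 3, 1, 4]
Sum of absolute errors = 10
MAE = 10 / 4 = 2.50

2.50


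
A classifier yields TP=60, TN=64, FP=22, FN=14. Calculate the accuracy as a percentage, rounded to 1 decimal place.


Accuracy = (TP + TN) / (TP + TN + FP + FN) * 100
= (60 + 64) / (60 + 64 + 22 + 14)
= 124 / 160
= 0.775
= 77.5%

77.5


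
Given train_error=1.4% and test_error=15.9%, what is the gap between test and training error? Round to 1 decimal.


Generalization gap = test_error - train_error
= 15.9 - 1.4
= 14.5%
A large gap suggests overfitting.

14.5


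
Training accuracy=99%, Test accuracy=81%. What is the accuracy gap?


Gap = train_accuracy - test_accuracy
= 99 - 81
= 18%
This gap suggests the model is overfitting.

18


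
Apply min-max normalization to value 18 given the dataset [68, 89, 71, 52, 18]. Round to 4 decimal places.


Min = 18, Max = 89
Range = 89 - 18 = 71
Scaled = (x - min) / (max - min)
= (18 - 18) / 71
= 0 / 71
= 0.0000

0.0000


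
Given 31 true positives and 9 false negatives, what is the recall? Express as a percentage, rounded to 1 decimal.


Recall = TP / (TP + FN) * 100
= 31 / (31 + 9)
= 31 / 40
= 0.775
= 77.5%

77.5


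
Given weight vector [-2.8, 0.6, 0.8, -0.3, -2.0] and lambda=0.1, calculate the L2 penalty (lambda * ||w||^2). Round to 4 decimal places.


Squaring each weight:
(-2.8)^2 = 7.84
0.6^2 = 0.36
0.8^2 = 0.64
(-0.3)^2 = 0.09
(-2.0)^2 = 4.0
Sum of squares = 12.93
Penalty = 0.1 * 12.93 = 1.2930

1.2930


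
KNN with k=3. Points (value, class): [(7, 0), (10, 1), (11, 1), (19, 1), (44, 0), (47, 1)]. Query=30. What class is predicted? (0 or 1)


Distances from query 30:
Point 19 (class 1): distance = 11
Point 44 (class 0): distance = 14
Point 47 (class 1): distance = 17
K=3 nearest neighbors: classes = [1, 0, 1]
Votes for class 1: 2 / 3
Majority vote => class 1

1


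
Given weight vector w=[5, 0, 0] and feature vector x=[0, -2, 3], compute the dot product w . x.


Element-wise products:
5 * 0 = 0
0 * -2 = 0
0 * 3 = 0
Sum = 0 + 0 + 0
= 0

0


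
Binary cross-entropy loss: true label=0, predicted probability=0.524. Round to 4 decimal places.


For y=0: Loss = -log(1-p)
= -log(1 - 0.524)
= -log(0.476)
= -(-0.7423)
= 0.7423

0.7423


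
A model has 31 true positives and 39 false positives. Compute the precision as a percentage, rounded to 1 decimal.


Precision = TP / (TP + FP) * 100
= 31 / (31 + 39)
= 31 / 70
= 0.4429
= 44.3%

44.3


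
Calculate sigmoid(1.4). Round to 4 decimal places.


sigmoid(z) = 1 / (1 + exp(-z))
exp(-(1.4)) = exp(-1.4) = 0.2466
1 + 0.2466 = 1.2466
1 / 1.2466 = 0.8022

0.8022


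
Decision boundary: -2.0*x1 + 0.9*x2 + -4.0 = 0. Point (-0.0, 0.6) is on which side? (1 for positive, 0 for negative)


Compute -2.0 * -0.0 + 0.9 * 0.6 + -4.0
= 0.0 + 0.54 + -4.0
= -3.46
Since -3.46 < 0, the point is on the negative side.

0


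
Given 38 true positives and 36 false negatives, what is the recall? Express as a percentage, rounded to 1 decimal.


Recall = TP / (TP + FN) * 100
= 38 / (38 + 36)
= 38 / 74
= 0.5135
= 51.4%

51.4


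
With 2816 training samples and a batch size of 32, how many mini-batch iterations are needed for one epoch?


Iterations per epoch = dataset_size / batch_size
= 2816 / 32
= 88

88


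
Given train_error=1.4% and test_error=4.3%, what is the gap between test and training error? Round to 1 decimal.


Generalization gap = test_error - train_error
= 4.3 - 1.4
= 2.9%
A moderate gap.

2.9


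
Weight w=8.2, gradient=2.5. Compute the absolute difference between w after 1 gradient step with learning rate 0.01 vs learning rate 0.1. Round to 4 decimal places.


With lr=0.01: w_new = 8.2 - 0.01 * 2.5 = 8.175
With lr=0.1: w_new = 8.2 - 0.1 * 2.5 = 7.95
Absolute difference = |8.175 - 7.95|
= 0.2250

0.2250


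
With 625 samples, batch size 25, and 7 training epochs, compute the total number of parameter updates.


Iterations per epoch = 625 / 25 = 25
Total updates = iterations_per_epoch * epochs
= 25 * 7
= 175

175


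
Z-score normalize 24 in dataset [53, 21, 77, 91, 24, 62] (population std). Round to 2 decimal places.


Mean = (53 + 21 + 77 + 91 + 24 + 62) / 6 = 54.6667
Variance = sum((x_i - mean)^2) / n = 658.2222
Std = sqrt(658.2222) = 25.6558
Z = (x - mean) / std
= (24 - 54.6667) / 25.6558
= -30.6667 / 25.6558
= -1.20

-1.20


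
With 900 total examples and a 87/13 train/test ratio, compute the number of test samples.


Train samples = 900 * 87% = 783
Test samples = 900 - 783
= 117

117


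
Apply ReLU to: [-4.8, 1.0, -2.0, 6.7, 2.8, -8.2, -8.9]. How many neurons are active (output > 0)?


ReLU(x) = max(0, x) for each element:
ReLU(-4.8) = 0
ReLU(1.0) = 1.0
ReLU(-2.0) = 0
ReLU(6.7) = 6.7
ReLU(2.8) = 2.8
ReLU(-8.2) = 0
ReLU(-8.9) = 0
Active neurons (>0): 3

3


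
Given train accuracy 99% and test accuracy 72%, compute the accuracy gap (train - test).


Gap = train_accuracy - test_accuracy
= 99 - 72
= 27%
This large gap strongly indicates overfitting.

27


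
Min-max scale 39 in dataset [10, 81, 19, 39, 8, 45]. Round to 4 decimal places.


Min = 8, Max = 81
Range = 81 - 8 = 73
Scaled = (x - min) / (max - min)
= (39 - 8) / 73
= 31 / 73
= 0.4247

0.4247


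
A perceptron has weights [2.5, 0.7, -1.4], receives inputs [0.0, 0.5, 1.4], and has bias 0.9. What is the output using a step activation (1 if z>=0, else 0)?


z = w . x + b
= 2.5*0.0 + 0.7*0.5 + -1.4*1.4 + 0.9
= 0.0 + 0.35 + -1.96 + 0.9
= -1.61 + 0.9
= -0.71
Since z = -0.71 < 0, output = 0

0


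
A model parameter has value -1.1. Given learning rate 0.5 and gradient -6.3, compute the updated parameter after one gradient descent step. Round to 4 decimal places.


w_new = w_old - lr * gradient
= -1.1 - 0.5 * -6.3
= -1.1 - (-3.15)
= 2.0500

2.0500


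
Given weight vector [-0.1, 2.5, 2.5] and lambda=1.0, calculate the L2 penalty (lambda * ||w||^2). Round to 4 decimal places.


Squaring each weight:
(-0.1)^2 = 0.01
2.5^2 = 6.25
2.5^2 = 6.25
Sum of squares = 12.51
Penalty = 1.0 * 12.51 = 12.5100

12.5100


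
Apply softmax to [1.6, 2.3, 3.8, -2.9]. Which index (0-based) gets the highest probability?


Softmax is a monotonic transformation, so it preserves the argmax.
We need to find the index of the maximum logit.
Index 0: 1.6
Index 1: 2.3
Index 2: 3.8
Index 3: -2.9
Maximum logit = 3.8 at index 2

2


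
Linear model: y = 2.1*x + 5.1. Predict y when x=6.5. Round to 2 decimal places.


y = 2.1 * 6.5 + (5.1)
= 13.65 + (5.1)
= 18.75

18.75


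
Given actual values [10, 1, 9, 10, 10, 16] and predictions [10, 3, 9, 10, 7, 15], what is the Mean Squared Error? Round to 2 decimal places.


Differences: [0, -2, 0, 0, 3, 1]
Squared errors: [0, 4, 0, 0, 9, 1]
Sum of squared errors = 14
MSE = 14 / 6 = 2.33

2.33


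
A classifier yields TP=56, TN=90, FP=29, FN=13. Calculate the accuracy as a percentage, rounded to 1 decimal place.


Accuracy = (TP + TN) / (TP + TN + FP + FN) * 100
= (56 + 90) / (56 + 90 + 29 + 13)
= 146 / 188
= 0.7766
= 77.7%

77.7


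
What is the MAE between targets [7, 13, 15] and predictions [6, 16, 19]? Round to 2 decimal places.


Absolute errors: [1, 3, 4]
Sum of absolute errors = 8
MAE = 8 / 3 = 2.67

2.67


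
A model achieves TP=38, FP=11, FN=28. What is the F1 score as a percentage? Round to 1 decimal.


Precision = TP / (TP + FP) = 38 / 49 = 0.7755
Recall = TP / (TP + FN) = 38 / 66 = 0.5758
F1 = 2 * P * R / (P + R)
= 2 * 0.7755 * 0.5758 / (0.7755 + 0.5758)
= 0.893 / 1.3513
= 0.6609
As percentage: 66.1%

66.1


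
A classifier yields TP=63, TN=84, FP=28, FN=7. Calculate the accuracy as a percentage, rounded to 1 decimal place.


Accuracy = (TP + TN) / (TP + TN + FP + FN) * 100
= (63 + 84) / (63 + 84 + 28 + 7)
= 147 / 182
= 0.8077
= 80.8%

80.8


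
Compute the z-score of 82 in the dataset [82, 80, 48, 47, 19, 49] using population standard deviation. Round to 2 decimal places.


Mean = (82 + 80 + 48 + 47 + 19 + 49) / 6 = 54.1667
Variance = sum((x_i - mean)^2) / n = 465.8056
Std = sqrt(465.8056) = 21.5825
Z = (x - mean) / std
= (82 - 54.1667) / 21.5825
= 27.8333 / 21.5825
= 1.29

1.29


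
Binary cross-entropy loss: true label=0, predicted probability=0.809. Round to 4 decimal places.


For y=0: Loss = -log(1-p)
= -log(1 - 0.809)
= -log(0.191)
= -(-1.6555)
= 1.6555

1.6555
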